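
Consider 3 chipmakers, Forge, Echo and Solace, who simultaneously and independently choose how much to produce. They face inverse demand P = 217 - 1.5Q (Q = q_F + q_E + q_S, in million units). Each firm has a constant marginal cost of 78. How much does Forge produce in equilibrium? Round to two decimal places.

23.17

A representative firm's profit is π_i = q_i(217 - 1.5Q) - 78q_i.
Setting ∂π_i/∂q_i = 0 with rivals' quantities fixed: 139 - 3q_i - (3/2)·Σ_{j≠i} q_j = 0.
With identical firms every q_j equals q_i, so Σ_{j≠i} q_j = 2q_i and 139 = 6q_i, giving q_i = 139/6.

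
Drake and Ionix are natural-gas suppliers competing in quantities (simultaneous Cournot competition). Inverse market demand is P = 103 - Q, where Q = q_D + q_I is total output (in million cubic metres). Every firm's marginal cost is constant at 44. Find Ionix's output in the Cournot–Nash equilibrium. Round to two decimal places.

19.67

A representative firm's profit is π_i = q_i(103 - Q) - 44q_i.
First-order condition (treating rivals' output as given): 59 - 2q_i - q_j = 0.
By symmetry each firm produces the same amount; substituting q_j = q_i yields q_i = 59/3.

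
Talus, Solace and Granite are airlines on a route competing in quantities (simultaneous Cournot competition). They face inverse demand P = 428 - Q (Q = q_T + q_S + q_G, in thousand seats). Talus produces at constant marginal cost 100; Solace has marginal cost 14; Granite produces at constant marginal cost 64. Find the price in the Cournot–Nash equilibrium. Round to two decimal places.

Talus's profit: π_T = (428 - Q)q_T - (100q_T). Setting ∂π_T/∂q_T = 0: 328 - 2q_T - (q_S + q_G) = 0.
Solace's first-order condition: 414 - 2q_S - (q_T + q_G) = 0.
Granite's profit: π_G = (428 - Q)q_G - (64q_G). Setting ∂π_G/∂q_G = 0: 364 - 2q_G - (q_T + q_S) = 0.
Adding the 3 conditions: 1106 − 2Q − 2Q = 0, i.e. Q = 553/2.
Back-substituting: q_T = (328 − 553/2) = 103/2, q_S = (414 − 553/2) = 275/2, q_G = (364 − 553/2) = 175/2.
Total output Q = 553/2, so price P = 428 - 553/2 = 303/2.

151.50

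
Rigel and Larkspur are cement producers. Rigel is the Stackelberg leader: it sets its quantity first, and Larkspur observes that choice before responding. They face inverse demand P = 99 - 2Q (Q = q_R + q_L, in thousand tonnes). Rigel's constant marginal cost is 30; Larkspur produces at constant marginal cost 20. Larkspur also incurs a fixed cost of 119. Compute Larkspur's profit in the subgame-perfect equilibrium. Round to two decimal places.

187.28

The follower Larkspur best-responds to any q_R: π_L = (99 - 2Q)q_L - 20q_L.
Follower FOC: 79 - 2q_R - 4q_L = 0, so q_L(q_R) = (79 - 2q_R)/4.
The leader anticipates this reaction. Substituting into P = 99 - 2Q gives P = 119/2 - q_R, so π_R = (119/2 - q_R)q_R - 30q_R.
The leader's first-order condition 59/2 - 2q_R = 0 yields q_R = 59/4.
Then q_L = (79 - 2·(59/4))/4 = 99/8.
Price P = 99 - 2·(217/8) = 179/4.
Larkspur's profit: (179/4 - 20)·(99/8) - 119 = 187.2813.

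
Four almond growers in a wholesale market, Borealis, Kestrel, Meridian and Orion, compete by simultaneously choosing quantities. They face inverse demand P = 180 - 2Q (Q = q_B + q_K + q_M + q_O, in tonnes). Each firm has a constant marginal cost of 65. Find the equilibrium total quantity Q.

46

Each firm earns π_i = (180 - 2Q)q_i - 65q_i.
First-order condition (treating rivals' output as given): 115 - 4q_i - 2·Σ_{j≠i} q_j = 0.
By symmetry each firm produces the same amount; substituting Σ_{j≠i} q_j = 3q_i yields q_i = 115/10 = 23/2.
Total output Q = 23/2 + 23/2 + 23/2 + 23/2 = 46.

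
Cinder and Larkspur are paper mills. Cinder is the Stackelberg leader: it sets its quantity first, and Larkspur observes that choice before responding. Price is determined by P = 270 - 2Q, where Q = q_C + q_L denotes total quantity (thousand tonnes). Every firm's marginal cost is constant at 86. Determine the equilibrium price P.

132

Solve by backward induction. Given q_C, the follower Larkspur maximises π_L = (270 - 2q_C - 2q_L)q_L - 86q_L.
Setting the follower's marginal profit to zero, 184 - 2q_C - 4q_L = 0, i.e. q_L = (184 - 2q_C)/4.
The leader anticipates this reaction. Substituting into P = 270 - 2Q gives P = 178 - q_C, so π_C = (178 - q_C)q_C - 86q_C.
Maximising: ∂π_C/∂q_C = 92 - 2q_C = 0, giving q_C = 46.
Then q_L = (184 - 2·46)/4 = 23.
Total output Q = 69, so price P = 270 - 2·69 = 132.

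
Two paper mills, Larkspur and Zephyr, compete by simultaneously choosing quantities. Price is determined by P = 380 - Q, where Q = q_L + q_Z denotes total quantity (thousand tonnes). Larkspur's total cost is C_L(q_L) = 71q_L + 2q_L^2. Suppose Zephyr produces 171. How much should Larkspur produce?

23

With the rival's output fixed at 171, Larkspur's profit is π_L = (380 - 171 - q_L)q_L - (71q_L + 2q_L²) = (209 - q_L)q_L - (71q_L + 2q_L²).
∂π_L/∂q_L = 138 - 6q_L = 0, so q_L = 23.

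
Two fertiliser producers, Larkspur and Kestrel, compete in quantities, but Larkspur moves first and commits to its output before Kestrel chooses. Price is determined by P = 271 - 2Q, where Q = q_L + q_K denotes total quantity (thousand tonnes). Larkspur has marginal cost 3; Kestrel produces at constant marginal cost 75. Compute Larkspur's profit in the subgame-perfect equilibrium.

The follower Kestrel best-responds to any q_L: π_K = (271 - 2Q)q_K - 75q_K.
Setting the follower's marginal profit to zero, 196 - 2q_L - 4q_K = 0, i.e. q_K = (196 - 2q_L)/4.
Larkspur substitutes q_K(q_L) into its own profit: π_L = q_L(271 - 2q_L - (196 - 2q_L)/2) - 3q_L = (173 - q_L)q_L - 3q_L.
Maximising: ∂π_L/∂q_L = 170 - 2q_L = 0, giving q_L = 85.
Then q_K = (196 - 2·85)/4 = 13/2.
Price P = 271 - 2·(183/2) = 88.
Larkspur's profit: (88 - 3)·85 = 7225.

7225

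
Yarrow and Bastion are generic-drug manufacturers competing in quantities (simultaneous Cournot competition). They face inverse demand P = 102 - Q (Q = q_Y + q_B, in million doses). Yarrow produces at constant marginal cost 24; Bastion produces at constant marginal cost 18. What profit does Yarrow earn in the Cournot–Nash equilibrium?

Yarrow's profit: π_Y = (102 - Q)q_Y - (24q_Y). Setting ∂π_Y/∂q_Y = 0: 78 - 2q_Y - (q_B) = 0.
Bastion's first-order condition: 84 - 2q_B - (q_Y) = 0.
Best responses: q_Y = (78 - q_B)/2, q_B = (84 - q_Y)/2.
Solving the pair: q_Y = 24, q_B = 30.
Price P = 102 - 54 = 48.
Yarrow's profit: (48 - 24)·24 = 576.

576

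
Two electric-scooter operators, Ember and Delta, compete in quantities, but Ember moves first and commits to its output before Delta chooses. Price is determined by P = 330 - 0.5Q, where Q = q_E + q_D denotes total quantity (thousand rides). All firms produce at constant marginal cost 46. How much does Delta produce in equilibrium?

142

Solve by backward induction. Given q_E, the follower Delta maximises π_D = (330 - (1/2)q_E - (1/2)q_D)q_D - 46q_D.
∂π_D/∂q_D = 284 - (1/2)q_E - q_D = 0 gives the reaction function q_D = (284 - (1/2)q_E).
The leader anticipates this reaction. Substituting into P = 330 - 0.5Q gives P = 188 - (1/4)q_E, so π_E = (188 - (1/4)q_E)q_E - 46q_E.
The leader's first-order condition 142 - (1/2)q_E = 0 yields q_E = 284.
Then q_D = (284 - (1/2)·284) = 142.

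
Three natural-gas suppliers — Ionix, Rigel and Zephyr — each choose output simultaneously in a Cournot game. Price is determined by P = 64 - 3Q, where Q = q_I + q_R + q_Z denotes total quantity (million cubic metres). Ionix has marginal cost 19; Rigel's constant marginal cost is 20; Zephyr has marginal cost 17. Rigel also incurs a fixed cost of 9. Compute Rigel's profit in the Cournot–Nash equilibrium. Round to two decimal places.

24.33

Ionix's profit: π_I = (64 - 3Q)q_I - (19q_I). Setting ∂π_I/∂q_I = 0: 45 - 6q_I - 3(q_R + q_Z) = 0.
Rigel's first-order condition: 44 - 6q_R - 3(q_I + q_Z) = 0.
Zephyr's profit: π_Z = (64 - 3Q)q_Z - (17q_Z). Setting ∂π_Z/∂q_Z = 0: 47 - 6q_Z - 3(q_I + q_R) = 0.
Adding the 3 conditions: 136 − 6Q − 6Q = 0, i.e. Q = 34/3.
Back-substituting: q_I = (45 − 34)/3 = 11/3, q_R = (44 − 34)/3 = 10/3, q_Z = (47 − 34)/3 = 13/3.
Price P = 64 - 3·(34/3) = 30.
Rigel's profit: (30 - 20)·(10/3) - 9 = 73/3.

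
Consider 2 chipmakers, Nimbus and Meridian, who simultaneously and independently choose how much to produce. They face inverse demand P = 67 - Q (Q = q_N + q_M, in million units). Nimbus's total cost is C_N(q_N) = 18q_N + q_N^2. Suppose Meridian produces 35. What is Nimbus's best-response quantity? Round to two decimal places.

3.50

With the rival's output fixed at 35, Nimbus's profit is π_N = (67 - 35 - q_N)q_N - (18q_N + q_N²) = (32 - q_N)q_N - (18q_N + q_N²).
∂π_N/∂q_N = 14 - 4q_N = 0, so q_N = 7/2.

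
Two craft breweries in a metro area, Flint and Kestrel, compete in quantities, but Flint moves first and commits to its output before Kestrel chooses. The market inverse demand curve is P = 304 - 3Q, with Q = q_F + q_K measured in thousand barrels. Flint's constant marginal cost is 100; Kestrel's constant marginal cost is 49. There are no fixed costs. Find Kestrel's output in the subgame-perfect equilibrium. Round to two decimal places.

The follower Kestrel best-responds to any q_F: π_K = (304 - 3Q)q_K - 49q_K.
Setting the follower's marginal profit to zero, 255 - 3q_F - 6q_K = 0, i.e. q_K = (255 - 3q_F)/6.
Flint substitutes q_K(q_F) into its own profit: π_F = q_F(304 - 3q_F - (255 - 3q_F)/2) - 100q_F = (353/2 - (3/2)q_F)q_F - 100q_F.
Leader FOC: 153/2 - 3q_F = 0, so q_F = 51/2.
Then q_K = (255 - 3·(51/2))/6 = 119/4.

29.75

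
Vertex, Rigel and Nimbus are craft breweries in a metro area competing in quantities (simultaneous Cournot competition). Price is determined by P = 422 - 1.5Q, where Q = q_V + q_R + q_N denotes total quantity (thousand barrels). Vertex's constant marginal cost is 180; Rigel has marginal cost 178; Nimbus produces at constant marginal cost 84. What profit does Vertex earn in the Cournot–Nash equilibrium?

864

Vertex's profit: π_V = (422 - 1.5Q)q_V - (180q_V). Setting ∂π_V/∂q_V = 0: 242 - 3q_V - (3/2)(q_R + q_N) = 0.
Rigel's profit: π_R = (422 - 1.5Q)q_R - (178q_R). Setting ∂π_R/∂q_R = 0: 244 - 3q_R - (3/2)(q_V + q_N) = 0.
Nimbus's profit: π_N = (422 - 1.5Q)q_N - (84q_N). Setting ∂π_N/∂q_N = 0: 338 - 3q_N - (3/2)(q_V + q_R) = 0.
Adding the 3 conditions: 824 − 3Q − 3Q = 0, i.e. Q = 412/3.
Back-substituting: q_V = (242 − 206)/(3/2) = 24, q_R = (244 − 206)/(3/2) = 76/3, q_N = (338 − 206)/(3/2) = 88.
Price P = 422 - (3/2)·(412/3) = 216.
Vertex's profit: (216 - 180)·24 = 864.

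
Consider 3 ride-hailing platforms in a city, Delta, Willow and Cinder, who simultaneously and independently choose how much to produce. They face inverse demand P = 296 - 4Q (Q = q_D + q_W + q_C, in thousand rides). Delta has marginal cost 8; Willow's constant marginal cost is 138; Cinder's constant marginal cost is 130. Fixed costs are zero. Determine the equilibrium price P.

143

Delta's profit: π_D = (296 - 4Q)q_D - (8q_D). Setting ∂π_D/∂q_D = 0: 288 - 8q_D - 4(q_W + q_C) = 0.
Willow's first-order condition: 158 - 8q_W - 4(q_D + q_C) = 0.
Cinder's first-order condition: 166 - 8q_C - 4(q_D + q_W) = 0.
Summing all 3 equations gives 612 − 16Q = 0, hence Q = 153/4.
Back-substituting: q_D = (288 − 153)/4 = 135/4, q_W = (158 − 153)/4 = 5/4, q_C = (166 − 153)/4 = 13/4.
Total output Q = 153/4, so price P = 296 - 4·(153/4) = 143.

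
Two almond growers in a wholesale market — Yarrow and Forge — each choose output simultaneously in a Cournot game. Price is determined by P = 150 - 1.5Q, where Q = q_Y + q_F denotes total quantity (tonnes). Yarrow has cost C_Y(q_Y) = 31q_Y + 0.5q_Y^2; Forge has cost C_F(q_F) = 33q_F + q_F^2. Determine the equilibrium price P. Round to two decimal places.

Yarrow's profit: π_Y = (150 - 1.5Q)q_Y - (31q_Y + (1/2)q_Y²). Setting ∂π_Y/∂q_Y = 0: 119 - 4q_Y - (3/2)(q_F) = 0.
Forge's profit: π_F = (150 - 1.5Q)q_F - (33q_F + q_F²). Setting ∂π_F/∂q_F = 0: 117 - 5q_F - (3/2)(q_Y) = 0.
Best responses: q_Y = (119 - (3/2)q_F)/4, q_F = (117 - (3/2)q_Y)/5.
Substituting one into the other gives q_Y = 1678/71 and q_F = 1158/71.
Total output Q = 39.9437, so price P = 150 - (3/2)·39.9437 = 90.0845.

90.08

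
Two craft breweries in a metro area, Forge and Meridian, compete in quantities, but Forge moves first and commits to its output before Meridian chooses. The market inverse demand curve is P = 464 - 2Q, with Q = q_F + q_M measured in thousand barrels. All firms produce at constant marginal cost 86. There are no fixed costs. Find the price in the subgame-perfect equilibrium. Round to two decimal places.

Solve by backward induction. Given q_F, the follower Meridian maximises π_M = (464 - 2q_F - 2q_M)q_M - 86q_M.
Setting the follower's marginal profit to zero, 378 - 2q_F - 4q_M = 0, i.e. q_M = (378 - 2q_F)/4.
The leader anticipates this reaction. Substituting into P = 464 - 2Q gives P = 275 - q_F, so π_F = (275 - q_F)q_F - 86q_F.
The leader's first-order condition 189 - 2q_F = 0 yields q_F = 189/2.
Then q_M = (378 - 2·(189/2))/4 = 189/4.
Total output Q = 567/4, so price P = 464 - 2·(567/4) = 361/2.

180.50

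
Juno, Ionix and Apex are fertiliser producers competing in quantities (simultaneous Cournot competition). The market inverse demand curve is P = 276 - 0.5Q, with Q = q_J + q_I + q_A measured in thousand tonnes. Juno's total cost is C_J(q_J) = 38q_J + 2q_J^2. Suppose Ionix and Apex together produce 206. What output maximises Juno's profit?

27

With rivals' combined output fixed at 206, Juno's profit is π_J = (276 - (1/2)·206 - (1/2)q_J)q_J - (38q_J + 2q_J²) = (173 - (1/2)q_J)q_J - (38q_J + 2q_J²).
∂π_J/∂q_J = 135 - 5q_J = 0, so q_J = 27.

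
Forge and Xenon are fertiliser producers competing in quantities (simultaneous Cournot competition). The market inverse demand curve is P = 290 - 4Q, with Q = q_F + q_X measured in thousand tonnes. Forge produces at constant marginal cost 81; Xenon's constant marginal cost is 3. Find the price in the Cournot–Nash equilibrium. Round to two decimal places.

Forge's profit: π_F = (290 - 4Q)q_F - (81q_F). Setting ∂π_F/∂q_F = 0: 209 - 8q_F - 4(q_X) = 0.
Xenon's profit: π_X = (290 - 4Q)q_X - (3q_X). Setting ∂π_X/∂q_X = 0: 287 - 8q_X - 4(q_F) = 0.
Rearranging gives the reaction functions q_F = (209 - 4q_X)/8 and q_X = (287 - 4q_F)/8.
Solving the pair: q_F = 131/12, q_X = 365/12.
Total output Q = 124/3, so price P = 290 - 4·(124/3) = 374/3.

124.67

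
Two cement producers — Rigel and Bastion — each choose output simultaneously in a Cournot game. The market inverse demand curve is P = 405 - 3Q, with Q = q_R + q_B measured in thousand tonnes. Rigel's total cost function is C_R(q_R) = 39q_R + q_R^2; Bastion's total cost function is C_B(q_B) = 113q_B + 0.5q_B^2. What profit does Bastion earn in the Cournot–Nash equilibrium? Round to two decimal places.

2428.36

Rigel's profit: π_R = (405 - 3Q)q_R - (39q_R + q_R²). Setting ∂π_R/∂q_R = 0: 366 - 8q_R - 3(q_B) = 0.
Bastion's first-order condition: 292 - 7q_B - 3(q_R) = 0.
Best responses: q_R = (366 - 3q_B)/8, q_B = (292 - 3q_R)/7.
Solving the pair: q_R = 1686/47, q_B = 1238/47.
Price P = 405 - 3·62.2128 = 218.3617.
Bastion's profit: 218.3617·(1238/47) - 113·(1238/47) - (1/2)(1238/47)² = 2428.3631.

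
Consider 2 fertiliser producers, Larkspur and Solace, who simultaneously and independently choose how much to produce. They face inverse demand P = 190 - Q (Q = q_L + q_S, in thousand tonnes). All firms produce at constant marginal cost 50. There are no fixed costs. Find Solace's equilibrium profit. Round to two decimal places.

Each firm earns π_i = (190 - Q)q_i - 50q_i.
First-order condition (treating rivals' output as given): 140 - 2q_i - q_j = 0.
With identical firms every q_j equals q_i, so q_j = q_i and 140 = 3q_i, giving q_i = 140/3.
Price P = 190 - 280/3 = 290/3.
Solace's profit: (290/3 - 50)·(140/3) = 2177.7778.

2177.78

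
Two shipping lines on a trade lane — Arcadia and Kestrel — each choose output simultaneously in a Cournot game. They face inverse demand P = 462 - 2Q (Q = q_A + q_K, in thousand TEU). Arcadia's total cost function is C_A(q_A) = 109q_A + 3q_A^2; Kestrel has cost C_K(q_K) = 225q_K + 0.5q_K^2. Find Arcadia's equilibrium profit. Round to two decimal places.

3938.28

Arcadia's profit: π_A = (462 - 2Q)q_A - (109q_A + 3q_A²). Setting ∂π_A/∂q_A = 0: 353 - 10q_A - 2(q_K) = 0.
Kestrel's profit: π_K = (462 - 2Q)q_K - (225q_K + (1/2)q_K²). Setting ∂π_K/∂q_K = 0: 237 - 5q_K - 2(q_A) = 0.
Best responses: q_A = (353 - 2q_K)/10, q_K = (237 - 2q_A)/5.
Solving the pair: q_A = 1291/46, q_K = 832/23.
Price P = 462 - 2·64.2391 = 333.5217.
Arcadia's profit: 333.5217·(1291/46) - 109·(1291/46) - 3(1291/46)² = 3938.2821.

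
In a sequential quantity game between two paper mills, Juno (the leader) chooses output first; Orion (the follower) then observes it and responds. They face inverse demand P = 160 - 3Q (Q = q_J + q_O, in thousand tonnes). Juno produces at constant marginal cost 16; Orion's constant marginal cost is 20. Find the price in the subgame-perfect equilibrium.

53

The follower Orion best-responds to any q_J: π_O = (160 - 3Q)q_O - 20q_O.
Follower FOC: 140 - 3q_J - 6q_O = 0, so q_O(q_J) = (140 - 3q_J)/6.
The leader anticipates this reaction. Substituting into P = 160 - 3Q gives P = 90 - (3/2)q_J, so π_J = (90 - (3/2)q_J)q_J - 16q_J.
The leader's first-order condition 74 - 3q_J = 0 yields q_J = 74/3.
Then q_O = (140 - 3·(74/3))/6 = 11.
Total output Q = 107/3, so price P = 160 - 3·(107/3) = 53.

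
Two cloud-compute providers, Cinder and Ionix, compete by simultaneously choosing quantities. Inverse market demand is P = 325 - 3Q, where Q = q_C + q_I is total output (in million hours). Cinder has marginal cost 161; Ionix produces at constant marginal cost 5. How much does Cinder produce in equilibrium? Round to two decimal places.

0.89

Cinder's profit: π_C = (325 - 3Q)q_C - (161q_C). Setting ∂π_C/∂q_C = 0: 164 - 6q_C - 3(q_I) = 0.
Ionix's first-order condition: 320 - 6q_I - 3(q_C) = 0.
Best responses: q_C = (164 - 3q_I)/6, q_I = (320 - 3q_C)/6.
Substituting one into the other gives q_C = 8/9 and q_I = 476/9.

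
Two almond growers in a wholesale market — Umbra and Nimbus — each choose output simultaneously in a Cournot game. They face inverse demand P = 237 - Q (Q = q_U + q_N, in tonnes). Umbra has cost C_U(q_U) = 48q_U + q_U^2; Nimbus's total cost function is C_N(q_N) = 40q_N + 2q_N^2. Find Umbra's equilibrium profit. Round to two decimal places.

Umbra's profit: π_U = (237 - Q)q_U - (48q_U + q_U²). Setting ∂π_U/∂q_U = 0: 189 - 4q_U - (q_N) = 0.
Nimbus's first-order condition: 197 - 6q_N - (q_U) = 0.
Rearranging gives the reaction functions q_U = (189 - q_N)/4 and q_N = (197 - q_U)/6.
Solving the pair: q_U = 937/23, q_N = 599/23.
Price P = 237 - 1536/23 = 170.2174.
Umbra's profit: 170.2174·(937/23) - 48·(937/23) - (937/23)² = 3319.3535.

3319.35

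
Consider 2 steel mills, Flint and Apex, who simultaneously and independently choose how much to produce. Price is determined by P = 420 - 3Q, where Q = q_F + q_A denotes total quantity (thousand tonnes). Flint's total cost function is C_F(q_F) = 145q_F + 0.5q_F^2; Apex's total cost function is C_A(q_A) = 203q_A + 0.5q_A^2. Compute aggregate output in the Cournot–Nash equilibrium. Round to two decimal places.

Flint's profit: π_F = (420 - 3Q)q_F - (145q_F + (1/2)q_F²). Setting ∂π_F/∂q_F = 0: 275 - 7q_F - 3(q_A) = 0.
Apex's profit: π_A = (420 - 3Q)q_A - (203q_A + (1/2)q_A²). Setting ∂π_A/∂q_A = 0: 217 - 7q_A - 3(q_F) = 0.
So q_F = (275 - 3q_A)/7 and q_A = (217 - 3q_F)/7.
Solving the pair: q_F = 637/20, q_A = 347/20.
Total output Q = 637/20 + 347/20 = 246/5.

49.20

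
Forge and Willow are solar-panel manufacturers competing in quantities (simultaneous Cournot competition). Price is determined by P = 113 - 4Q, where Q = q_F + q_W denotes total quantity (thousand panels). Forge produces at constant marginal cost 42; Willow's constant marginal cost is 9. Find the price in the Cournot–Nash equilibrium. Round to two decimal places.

Forge's profit: π_F = (113 - 4Q)q_F - (42q_F). Setting ∂π_F/∂q_F = 0: 71 - 8q_F - 4(q_W) = 0.
Willow's first-order condition: 104 - 8q_W - 4(q_F) = 0.
Rearranging gives the reaction functions q_F = (71 - 4q_W)/8 and q_W = (104 - 4q_F)/8.
Solving the pair: q_F = 19/6, q_W = 137/12.
Total output Q = 175/12, so price P = 113 - 4·(175/12) = 164/3.

54.67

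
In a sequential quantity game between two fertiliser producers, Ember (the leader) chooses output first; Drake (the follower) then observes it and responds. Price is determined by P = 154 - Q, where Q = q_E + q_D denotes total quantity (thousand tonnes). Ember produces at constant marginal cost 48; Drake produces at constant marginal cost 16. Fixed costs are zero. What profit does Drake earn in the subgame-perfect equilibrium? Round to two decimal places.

Solve by backward induction. Given q_E, the follower Drake maximises π_D = (154 - q_E - q_D)q_D - 16q_D.
Setting the follower's marginal profit to zero, 138 - q_E - 2q_D = 0, i.e. q_D = (138 - q_E)/2.
Ember substitutes q_D(q_E) into its own profit: π_E = q_E(154 - q_E - (138 - q_E)/2) - 48q_E = (85 - (1/2)q_E)q_E - 48q_E.
The leader's first-order condition 37 - q_E = 0 yields q_E = 37.
Then q_D = (138 - 37)/2 = 101/2.
Price P = 154 - 175/2 = 133/2.
Drake's profit: (133/2 - 16)·(101/2) = 2550.2500.

2550.25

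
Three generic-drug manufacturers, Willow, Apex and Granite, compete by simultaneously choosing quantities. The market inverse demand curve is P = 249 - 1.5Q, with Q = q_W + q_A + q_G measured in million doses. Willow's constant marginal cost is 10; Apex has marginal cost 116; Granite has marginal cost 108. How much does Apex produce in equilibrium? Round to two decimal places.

Willow's profit: π_W = (249 - 1.5Q)q_W - (10q_W). Setting ∂π_W/∂q_W = 0: 239 - 3q_W - (3/2)(q_A + q_G) = 0.
Apex's first-order condition: 133 - 3q_A - (3/2)(q_W + q_G) = 0.
Granite's first-order condition: 141 - 3q_G - (3/2)(q_W + q_A) = 0.
Adding the 3 first-order conditions: 513 − 6Q = 0, so Q = 171/2.
Back-substituting: q_W = (239 − 513/4)/(3/2) = 443/6, q_A = (133 − 513/4)/(3/2) = 19/6, q_G = (141 − 513/4)/(3/2) = 17/2.

3.17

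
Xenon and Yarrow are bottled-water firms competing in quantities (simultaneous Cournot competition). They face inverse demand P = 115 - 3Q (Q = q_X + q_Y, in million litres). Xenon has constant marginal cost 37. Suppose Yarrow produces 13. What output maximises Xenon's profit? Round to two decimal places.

With the rival's output fixed at 13, Xenon's profit is π_X = (115 - 3·13 - 3q_X)q_X - (37q_X) = (76 - 3q_X)q_X - (37q_X).
∂π_X/∂q_X = 39 - 6q_X = 0, so q_X = 13/2.

6.50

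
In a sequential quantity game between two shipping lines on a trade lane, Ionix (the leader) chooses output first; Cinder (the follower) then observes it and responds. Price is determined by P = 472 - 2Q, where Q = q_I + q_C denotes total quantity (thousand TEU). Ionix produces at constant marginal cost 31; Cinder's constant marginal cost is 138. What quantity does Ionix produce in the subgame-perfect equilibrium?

137

Solve by backward induction. Given q_I, the follower Cinder maximises π_C = (472 - 2q_I - 2q_C)q_C - 138q_C.
Setting the follower's marginal profit to zero, 334 - 2q_I - 4q_C = 0, i.e. q_C = (334 - 2q_I)/4.
Ionix substitutes q_C(q_I) into its own profit: π_I = q_I(472 - 2q_I - (334 - 2q_I)/2) - 31q_I = (305 - q_I)q_I - 31q_I.
Maximising: ∂π_I/∂q_I = 274 - 2q_I = 0, giving q_I = 137.
Then q_C = (334 - 2·137)/4 = 15.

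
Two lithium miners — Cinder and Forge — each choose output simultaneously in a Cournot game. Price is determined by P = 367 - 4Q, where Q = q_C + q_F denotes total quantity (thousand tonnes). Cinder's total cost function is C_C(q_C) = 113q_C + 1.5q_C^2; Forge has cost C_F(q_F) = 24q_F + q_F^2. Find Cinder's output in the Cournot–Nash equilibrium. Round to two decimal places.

Cinder's profit: π_C = (367 - 4Q)q_C - (113q_C + (3/2)q_C²). Setting ∂π_C/∂q_C = 0: 254 - 11q_C - 4(q_F) = 0.
Forge's profit: π_F = (367 - 4Q)q_F - (24q_F + q_F²). Setting ∂π_F/∂q_F = 0: 343 - 10q_F - 4(q_C) = 0.
So q_C = (254 - 4q_F)/11 and q_F = (343 - 4q_C)/10.
Substituting one into the other gives q_C = 584/47 and q_F = 29.3298.

12.43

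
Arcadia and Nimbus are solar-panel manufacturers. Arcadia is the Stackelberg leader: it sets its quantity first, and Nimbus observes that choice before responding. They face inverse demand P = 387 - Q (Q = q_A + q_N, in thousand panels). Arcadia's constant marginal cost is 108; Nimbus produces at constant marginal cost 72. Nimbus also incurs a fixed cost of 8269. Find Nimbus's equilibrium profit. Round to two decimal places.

1091.56

Solve by backward induction. Given q_A, the follower Nimbus maximises π_N = (387 - q_A - q_N)q_N - 72q_N.
Follower FOC: 315 - q_A - 2q_N = 0, so q_N(q_A) = (315 - q_A)/2.
Arcadia substitutes q_N(q_A) into its own profit: π_A = q_A(387 - q_A - (315 - q_A)/2) - 108q_A = (459/2 - (1/2)q_A)q_A - 108q_A.
Maximising: ∂π_A/∂q_A = 243/2 - q_A = 0, giving q_A = 243/2.
Then q_N = (315 - 243/2)/2 = 387/4.
Price P = 387 - 873/4 = 675/4.
Nimbus's profit: (675/4 - 72)·(387/4) - 8269 = 1091.5625.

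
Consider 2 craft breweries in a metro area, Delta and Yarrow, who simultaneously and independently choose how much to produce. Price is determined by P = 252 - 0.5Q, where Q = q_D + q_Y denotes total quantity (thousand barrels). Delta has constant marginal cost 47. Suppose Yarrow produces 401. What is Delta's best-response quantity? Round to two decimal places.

4.50

With the rival's output fixed at 401, Delta's profit is π_D = (252 - (1/2)·401 - (1/2)q_D)q_D - (47q_D) = (103/2 - (1/2)q_D)q_D - (47q_D).
∂π_D/∂q_D = 9/2 - q_D = 0, so q_D = 9/2.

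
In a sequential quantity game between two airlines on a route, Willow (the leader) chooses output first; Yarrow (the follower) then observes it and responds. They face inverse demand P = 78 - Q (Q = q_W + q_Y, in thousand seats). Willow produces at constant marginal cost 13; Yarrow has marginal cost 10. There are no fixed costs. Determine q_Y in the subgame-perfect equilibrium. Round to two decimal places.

18.50

Solve by backward induction. Given q_W, the follower Yarrow maximises π_Y = (78 - q_W - q_Y)q_Y - 10q_Y.
Setting the follower's marginal profit to zero, 68 - q_W - 2q_Y = 0, i.e. q_Y = (68 - q_W)/2.
Willow substitutes q_Y(q_W) into its own profit: π_W = q_W(78 - q_W - (68 - q_W)/2) - 13q_W = (44 - (1/2)q_W)q_W - 13q_W.
Maximising: ∂π_W/∂q_W = 31 - q_W = 0, giving q_W = 31.
Then q_Y = (68 - 31)/2 = 37/2.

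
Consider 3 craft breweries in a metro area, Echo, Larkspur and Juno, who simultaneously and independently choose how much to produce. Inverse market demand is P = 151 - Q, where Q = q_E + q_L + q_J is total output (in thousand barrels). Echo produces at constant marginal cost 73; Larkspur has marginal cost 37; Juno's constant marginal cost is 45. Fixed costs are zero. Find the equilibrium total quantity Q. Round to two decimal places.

74.50

Echo's profit: π_E = (151 - Q)q_E - (73q_E). Setting ∂π_E/∂q_E = 0: 78 - 2q_E - (q_L + q_J) = 0.
Larkspur's first-order condition: 114 - 2q_L - (q_E + q_J) = 0.
Juno's first-order condition: 106 - 2q_J - (q_E + q_L) = 0.
Adding the 3 first-order conditions: 298 − 4Q = 0, so Q = 149/2.
Back-substituting: q_E = (78 − 149/2) = 7/2, q_L = (114 − 149/2) = 79/2, q_J = (106 − 149/2) = 63/2.
Total output Q = 7/2 + 79/2 + 63/2 = 149/2.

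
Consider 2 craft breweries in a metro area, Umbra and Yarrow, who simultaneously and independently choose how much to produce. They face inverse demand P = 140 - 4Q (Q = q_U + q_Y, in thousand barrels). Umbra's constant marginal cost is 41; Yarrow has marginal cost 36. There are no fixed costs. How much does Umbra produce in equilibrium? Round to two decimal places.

Umbra's profit: π_U = (140 - 4Q)q_U - (41q_U). Setting ∂π_U/∂q_U = 0: 99 - 8q_U - 4(q_Y) = 0.
Yarrow's profit: π_Y = (140 - 4Q)q_Y - (36q_Y). Setting ∂π_Y/∂q_Y = 0: 104 - 8q_Y - 4(q_U) = 0.
So q_U = (99 - 4q_Y)/8 and q_Y = (104 - 4q_U)/8.
Substituting one into the other gives q_U = 47/6 and q_Y = 109/12.

7.83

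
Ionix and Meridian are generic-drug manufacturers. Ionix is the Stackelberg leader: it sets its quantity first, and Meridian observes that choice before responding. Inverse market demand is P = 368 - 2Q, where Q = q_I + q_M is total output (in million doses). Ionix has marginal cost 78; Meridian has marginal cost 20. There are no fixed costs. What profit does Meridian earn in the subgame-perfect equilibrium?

6728

The follower Meridian best-responds to any q_I: π_M = (368 - 2Q)q_M - 20q_M.
∂π_M/∂q_M = 348 - 2q_I - 4q_M = 0 gives the reaction function q_M = (348 - 2q_I)/4.
The leader anticipates this reaction. Substituting into P = 368 - 2Q gives P = 194 - q_I, so π_I = (194 - q_I)q_I - 78q_I.
Leader FOC: 116 - 2q_I = 0, so q_I = 58.
Then q_M = (348 - 2·58)/4 = 58.
Price P = 368 - 2·116 = 136.
Meridian's profit: (136 - 20)·58 = 6728.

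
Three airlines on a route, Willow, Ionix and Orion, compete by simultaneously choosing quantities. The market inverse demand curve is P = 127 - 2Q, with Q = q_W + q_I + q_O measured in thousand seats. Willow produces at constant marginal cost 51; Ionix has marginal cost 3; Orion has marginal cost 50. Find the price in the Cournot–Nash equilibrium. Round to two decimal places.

57.75

Willow's profit: π_W = (127 - 2Q)q_W - (51q_W). Setting ∂π_W/∂q_W = 0: 76 - 4q_W - 2(q_I + q_O) = 0.
Ionix's profit: π_I = (127 - 2Q)q_I - (3q_I). Setting ∂π_I/∂q_I = 0: 124 - 4q_I - 2(q_W + q_O) = 0.
Orion's profit: π_O = (127 - 2Q)q_O - (50q_O). Setting ∂π_O/∂q_O = 0: 77 - 4q_O - 2(q_W + q_I) = 0.
Adding the 3 conditions: 277 − 4Q − 4Q = 0, i.e. Q = 277/8.
Back-substituting: q_W = (76 − 277/4)/2 = 27/8, q_I = (124 − 277/4)/2 = 219/8, q_O = (77 − 277/4)/2 = 31/8.
Total output Q = 277/8, so price P = 127 - 2·(277/8) = 231/4.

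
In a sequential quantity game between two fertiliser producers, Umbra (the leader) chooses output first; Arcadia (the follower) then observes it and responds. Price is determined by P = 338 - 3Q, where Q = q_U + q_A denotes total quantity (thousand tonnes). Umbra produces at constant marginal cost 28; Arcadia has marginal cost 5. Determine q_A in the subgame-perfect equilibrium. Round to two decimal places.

Solve by backward induction. Given q_U, the follower Arcadia maximises π_A = (338 - 3q_U - 3q_A)q_A - 5q_A.
Follower FOC: 333 - 3q_U - 6q_A = 0, so q_A(q_U) = (333 - 3q_U)/6.
Umbra substitutes q_A(q_U) into its own profit: π_U = q_U(338 - 3q_U - (333 - 3q_U)/2) - 28q_U = (343/2 - (3/2)q_U)q_U - 28q_U.
The leader's first-order condition 287/2 - 3q_U = 0 yields q_U = 287/6.
Then q_A = (333 - 3·(287/6))/6 = 379/12.

31.58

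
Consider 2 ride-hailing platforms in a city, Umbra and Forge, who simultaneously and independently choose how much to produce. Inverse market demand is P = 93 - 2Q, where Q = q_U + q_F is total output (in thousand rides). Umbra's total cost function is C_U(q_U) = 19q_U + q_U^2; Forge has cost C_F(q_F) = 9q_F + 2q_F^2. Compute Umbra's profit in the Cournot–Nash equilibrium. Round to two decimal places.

Umbra's profit: π_U = (93 - 2Q)q_U - (19q_U + q_U²). Setting ∂π_U/∂q_U = 0: 74 - 6q_U - 2(q_F) = 0.
Forge's profit: π_F = (93 - 2Q)q_F - (9q_F + 2q_F²). Setting ∂π_F/∂q_F = 0: 84 - 8q_F - 2(q_U) = 0.
Best responses: q_U = (74 - 2q_F)/6, q_F = (84 - 2q_U)/8.
Substituting one into the other gives q_U = 106/11 and q_F = 89/11.
Price P = 93 - 2·(195/11) = 633/11.
Umbra's profit: (633/11)·(106/11) - 19·(106/11) - (106/11)² = 278.5785.

278.58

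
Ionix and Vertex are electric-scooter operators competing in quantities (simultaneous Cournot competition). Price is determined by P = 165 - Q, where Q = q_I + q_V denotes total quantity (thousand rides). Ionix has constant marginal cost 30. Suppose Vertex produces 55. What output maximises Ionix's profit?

With the rival's output fixed at 55, Ionix's profit is π_I = (165 - 55 - q_I)q_I - (30q_I) = (110 - q_I)q_I - (30q_I).
∂π_I/∂q_I = 80 - 2q_I = 0, so q_I = 40.

40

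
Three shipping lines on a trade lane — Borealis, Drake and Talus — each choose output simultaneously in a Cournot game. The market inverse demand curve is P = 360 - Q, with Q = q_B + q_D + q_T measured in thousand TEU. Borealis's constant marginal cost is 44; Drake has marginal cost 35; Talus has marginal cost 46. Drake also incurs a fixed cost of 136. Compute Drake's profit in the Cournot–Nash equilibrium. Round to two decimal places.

Borealis's profit: π_B = (360 - Q)q_B - (44q_B). Setting ∂π_B/∂q_B = 0: 316 - 2q_B - (q_D + q_T) = 0.
Drake's profit: π_D = (360 - Q)q_D - (35q_D). Setting ∂π_D/∂q_D = 0: 325 - 2q_D - (q_B + q_T) = 0.
Talus's profit: π_T = (360 - Q)q_T - (46q_T). Setting ∂π_T/∂q_T = 0: 314 - 2q_T - (q_B + q_D) = 0.
Adding the 3 conditions: 955 − 2Q − 2Q = 0, i.e. Q = 955/4.
Back-substituting: q_B = (316 − 955/4) = 309/4, q_D = (325 − 955/4) = 345/4, q_T = (314 − 955/4) = 301/4.
Price P = 360 - 955/4 = 485/4.
Drake's profit: (485/4 - 35)·(345/4) - 136 = 7303.0625.

7303.06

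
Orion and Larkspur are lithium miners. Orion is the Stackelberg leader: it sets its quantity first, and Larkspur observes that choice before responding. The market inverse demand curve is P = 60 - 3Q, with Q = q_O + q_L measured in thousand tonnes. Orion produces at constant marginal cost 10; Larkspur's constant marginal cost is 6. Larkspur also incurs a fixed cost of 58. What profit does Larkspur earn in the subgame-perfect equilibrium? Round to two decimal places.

22.08

The follower Larkspur best-responds to any q_O: π_L = (60 - 3Q)q_L - 6q_L.
∂π_L/∂q_L = 54 - 3q_O - 6q_L = 0 gives the reaction function q_L = (54 - 3q_O)/6.
The leader anticipates this reaction. Substituting into P = 60 - 3Q gives P = 33 - (3/2)q_O, so π_O = (33 - (3/2)q_O)q_O - 10q_O.
The leader's first-order condition 23 - 3q_O = 0 yields q_O = 23/3.
Then q_L = (54 - 3·(23/3))/6 = 31/6.
Price P = 60 - 3·(77/6) = 43/2.
Larkspur's profit: (43/2 - 6)·(31/6) - 58 = 265/12.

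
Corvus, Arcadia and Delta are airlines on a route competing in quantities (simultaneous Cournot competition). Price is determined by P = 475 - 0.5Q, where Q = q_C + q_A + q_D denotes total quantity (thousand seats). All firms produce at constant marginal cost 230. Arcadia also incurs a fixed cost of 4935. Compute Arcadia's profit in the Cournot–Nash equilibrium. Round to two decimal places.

2568.13

A representative firm's profit is π_i = q_i(475 - 0.5Q) - 230q_i.
Setting ∂π_i/∂q_i = 0 with rivals' quantities fixed: 245 - q_i - (1/2)·Σ_{j≠i} q_j = 0.
By symmetry each firm produces the same amount; substituting Σ_{j≠i} q_j = 2q_i yields q_i = 245/2.
Price P = 475 - (1/2)·(735/2) = 1165/4.
Arcadia's profit: (1165/4 - 230)·(245/2) - 4935 = 2568.1250.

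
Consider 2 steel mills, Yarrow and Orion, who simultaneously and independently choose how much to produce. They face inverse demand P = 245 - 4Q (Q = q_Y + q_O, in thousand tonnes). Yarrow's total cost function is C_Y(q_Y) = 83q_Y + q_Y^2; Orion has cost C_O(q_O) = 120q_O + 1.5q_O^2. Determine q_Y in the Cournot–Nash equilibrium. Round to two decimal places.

Yarrow's profit: π_Y = (245 - 4Q)q_Y - (83q_Y + q_Y²). Setting ∂π_Y/∂q_Y = 0: 162 - 10q_Y - 4(q_O) = 0.
Orion's first-order condition: 125 - 11q_O - 4(q_Y) = 0.
Best responses: q_Y = (162 - 4q_O)/10, q_O = (125 - 4q_Y)/11.
Substituting one into the other gives q_Y = 641/47 and q_O = 301/47.

13.64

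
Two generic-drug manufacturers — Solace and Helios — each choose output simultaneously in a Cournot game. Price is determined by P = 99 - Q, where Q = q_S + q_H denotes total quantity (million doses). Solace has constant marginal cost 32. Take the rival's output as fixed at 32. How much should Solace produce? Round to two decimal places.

With the rival's output fixed at 32, Solace's profit is π_S = (99 - 32 - q_S)q_S - (32q_S) = (67 - q_S)q_S - (32q_S).
∂π_S/∂q_S = 35 - 2q_S = 0, so q_S = 35/2.

17.50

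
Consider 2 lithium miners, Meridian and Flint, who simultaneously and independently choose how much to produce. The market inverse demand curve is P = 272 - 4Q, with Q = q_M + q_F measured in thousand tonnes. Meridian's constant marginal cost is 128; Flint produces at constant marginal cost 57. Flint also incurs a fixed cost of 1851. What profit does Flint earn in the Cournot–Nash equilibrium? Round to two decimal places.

Meridian's profit: π_M = (272 - 4Q)q_M - (128q_M). Setting ∂π_M/∂q_M = 0: 144 - 8q_M - 4(q_F) = 0.
Flint's first-order condition: 215 - 8q_F - 4(q_M) = 0.
Rearranging gives the reaction functions q_M = (144 - 4q_F)/8 and q_F = (215 - 4q_M)/8.
Solving the pair: q_M = 73/12, q_F = 143/6.
Price P = 272 - 4·(359/12) = 457/3.
Flint's profit: (457/3 - 57)·(143/6) - 1851 = 421.1111.

421.11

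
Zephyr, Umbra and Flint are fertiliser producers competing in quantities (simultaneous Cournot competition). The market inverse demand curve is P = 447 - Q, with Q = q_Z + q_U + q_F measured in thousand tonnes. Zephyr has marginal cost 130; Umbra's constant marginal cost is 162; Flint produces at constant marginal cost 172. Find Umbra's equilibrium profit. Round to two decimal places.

4323.06

Zephyr's profit: π_Z = (447 - Q)q_Z - (130q_Z). Setting ∂π_Z/∂q_Z = 0: 317 - 2q_Z - (q_U + q_F) = 0.
Umbra's first-order condition: 285 - 2q_U - (q_Z + q_F) = 0.
Flint's profit: π_F = (447 - Q)q_F - (172q_F). Setting ∂π_F/∂q_F = 0: 275 - 2q_F - (q_Z + q_U) = 0.
Adding the 3 first-order conditions: 877 − 4Q = 0, so Q = 877/4.
Back-substituting: q_Z = (317 − 877/4) = 391/4, q_U = (285 − 877/4) = 263/4, q_F = (275 − 877/4) = 223/4.
Price P = 447 - 877/4 = 911/4.
Umbra's profit: (911/4 - 162)·(263/4) = 4323.0625.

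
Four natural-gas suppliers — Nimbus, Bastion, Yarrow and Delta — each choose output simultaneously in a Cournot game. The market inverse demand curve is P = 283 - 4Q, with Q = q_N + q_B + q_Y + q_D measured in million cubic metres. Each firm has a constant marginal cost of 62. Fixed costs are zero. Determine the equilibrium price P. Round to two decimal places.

106.20

A representative firm's profit is π_i = q_i(283 - 4Q) - 62q_i.
First-order condition (treating rivals' output as given): 221 - 8q_i - 4·Σ_{j≠i} q_j = 0.
With identical firms every q_j equals q_i, so Σ_{j≠i} q_j = 3q_i and 221 = 20q_i, giving q_i = 221/20.
Total output Q = 221/5, so price P = 283 - 4·(221/5) = 531/5.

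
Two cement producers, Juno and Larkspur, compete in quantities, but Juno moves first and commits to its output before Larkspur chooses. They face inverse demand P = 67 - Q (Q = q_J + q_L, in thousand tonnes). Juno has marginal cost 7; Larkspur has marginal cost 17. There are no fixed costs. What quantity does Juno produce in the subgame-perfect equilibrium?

The follower Larkspur best-responds to any q_J: π_L = (67 - Q)q_L - 17q_L.
∂π_L/∂q_L = 50 - q_J - 2q_L = 0 gives the reaction function q_L = (50 - q_J)/2.
The leader anticipates this reaction. Substituting into P = 67 - Q gives P = 42 - (1/2)q_J, so π_J = (42 - (1/2)q_J)q_J - 7q_J.
Leader FOC: 35 - q_J = 0, so q_J = 35.
Then q_L = (50 - 35)/2 = 15/2.

35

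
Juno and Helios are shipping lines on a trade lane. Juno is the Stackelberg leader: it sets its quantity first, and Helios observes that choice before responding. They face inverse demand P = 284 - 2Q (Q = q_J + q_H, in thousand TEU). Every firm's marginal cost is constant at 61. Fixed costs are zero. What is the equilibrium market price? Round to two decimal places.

The follower Helios best-responds to any q_J: π_H = (284 - 2Q)q_H - 61q_H.
∂π_H/∂q_H = 223 - 2q_J - 4q_H = 0 gives the reaction function q_H = (223 - 2q_J)/4.
The leader anticipates this reaction. Substituting into P = 284 - 2Q gives P = 345/2 - q_J, so π_J = (345/2 - q_J)q_J - 61q_J.
Leader FOC: 223/2 - 2q_J = 0, so q_J = 223/4.
Then q_H = (223 - 2·(223/4))/4 = 223/8.
Total output Q = 669/8, so price P = 284 - 2·(669/8) = 467/4.

116.75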